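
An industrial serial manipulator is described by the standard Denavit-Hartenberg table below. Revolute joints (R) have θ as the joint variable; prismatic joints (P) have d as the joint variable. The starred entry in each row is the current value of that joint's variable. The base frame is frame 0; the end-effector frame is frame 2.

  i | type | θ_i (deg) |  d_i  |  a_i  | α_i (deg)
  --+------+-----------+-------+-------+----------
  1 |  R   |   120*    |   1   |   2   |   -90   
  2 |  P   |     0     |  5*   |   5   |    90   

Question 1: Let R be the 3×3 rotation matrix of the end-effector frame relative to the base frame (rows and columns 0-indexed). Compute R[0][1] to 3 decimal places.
End-effector y-axis (col 1 of R) = (-0.8660,-0.5000,0.0000)
R[0][1] = -0.8660

-0.866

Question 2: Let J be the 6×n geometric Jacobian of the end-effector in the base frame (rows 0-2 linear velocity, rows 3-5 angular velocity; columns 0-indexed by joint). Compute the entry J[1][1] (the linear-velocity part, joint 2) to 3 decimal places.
prismatic axis z_1 = (-0.8660,-0.5000,0.0000)
J_v[:, 1] = z_1; J_ω[:, 1] = (0,0,0)
entry J[1][1] = -0.5000

-0.500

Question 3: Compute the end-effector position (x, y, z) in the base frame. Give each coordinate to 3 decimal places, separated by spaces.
-7.830 3.562 1.000

after link 1: o_1 = (-1.0000, 1.7321, 1.0000)
after link 2: o_2 = (-7.8301, 3.5622, 1.0000)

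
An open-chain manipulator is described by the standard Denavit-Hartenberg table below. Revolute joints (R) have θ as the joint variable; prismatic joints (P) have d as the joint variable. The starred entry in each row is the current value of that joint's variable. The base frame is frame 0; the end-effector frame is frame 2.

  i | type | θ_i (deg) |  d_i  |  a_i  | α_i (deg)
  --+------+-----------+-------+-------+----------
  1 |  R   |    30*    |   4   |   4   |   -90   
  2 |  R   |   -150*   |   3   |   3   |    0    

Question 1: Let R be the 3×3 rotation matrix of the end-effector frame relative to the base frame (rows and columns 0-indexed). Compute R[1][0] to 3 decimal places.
End-effector x-axis (col 0 of R) = (-0.7500,-0.4330,0.5000)
R[1][0] = -0.4330

-0.433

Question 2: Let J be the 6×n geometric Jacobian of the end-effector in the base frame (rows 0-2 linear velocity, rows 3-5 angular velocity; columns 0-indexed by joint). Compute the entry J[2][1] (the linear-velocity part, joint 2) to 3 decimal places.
2.598

axis z_1 = (-0.5000,0.8660,0.0000); lever o_n−o_1 = (-3.7500,1.2990,1.5000)
cross product → J_v[:, 1] = (1.2990,0.7500,2.5981)
J_ω[:, 1] = z_1
entry J[2][1] = 2.5981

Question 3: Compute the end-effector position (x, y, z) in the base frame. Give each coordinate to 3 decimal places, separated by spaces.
after link 1: o_1 = (3.4641, 2.0000, 4.0000)
after link 2: o_2 = (-0.2859, 3.2990, 5.5000)

-0.286 3.299 5.500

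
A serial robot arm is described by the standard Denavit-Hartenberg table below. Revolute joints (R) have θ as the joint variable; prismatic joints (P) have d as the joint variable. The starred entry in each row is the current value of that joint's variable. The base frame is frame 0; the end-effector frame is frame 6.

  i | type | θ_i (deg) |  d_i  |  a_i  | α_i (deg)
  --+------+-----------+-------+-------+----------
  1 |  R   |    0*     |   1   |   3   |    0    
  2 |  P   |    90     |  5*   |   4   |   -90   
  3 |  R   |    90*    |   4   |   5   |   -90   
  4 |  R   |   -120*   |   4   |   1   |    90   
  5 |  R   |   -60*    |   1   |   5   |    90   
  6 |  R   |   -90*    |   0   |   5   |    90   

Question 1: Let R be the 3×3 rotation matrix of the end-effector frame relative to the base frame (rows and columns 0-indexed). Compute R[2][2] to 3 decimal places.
-0.250

End-effector z-axis (col 2 of R) = (0.4330,-0.8660,-0.2500)
R[2][2] = -0.2500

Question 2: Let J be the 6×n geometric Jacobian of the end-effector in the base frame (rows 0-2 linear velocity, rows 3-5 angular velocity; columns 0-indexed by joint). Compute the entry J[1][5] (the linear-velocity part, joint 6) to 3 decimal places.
4.330

axis z_5 = (0.7500,0.5000,-0.4330); lever o_n−o_5 = (-2.5000,0.0000,-4.3301)
cross product → J_v[:, 5] = (-2.1651,4.3301,1.2500)
J_ω[:, 5] = z_5
entry J[1][5] = 4.3301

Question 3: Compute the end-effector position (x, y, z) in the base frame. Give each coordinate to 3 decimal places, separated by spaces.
-6.031 4.330 -0.714

after link 1: o_1 = (3.0000, 0.0000, 1.0000)
after link 2: o_2 = (3.0000, 4.0000, 6.0000)
after link 3: o_3 = (-1.0000, 4.0000, 1.0000)
after link 4: o_4 = (-1.8660, 0.0000, 1.5000)
after link 5: o_5 = (-3.5311, 4.3301, 3.6160)
after link 6: o_6 = (-6.0311, 4.3301, -0.7141)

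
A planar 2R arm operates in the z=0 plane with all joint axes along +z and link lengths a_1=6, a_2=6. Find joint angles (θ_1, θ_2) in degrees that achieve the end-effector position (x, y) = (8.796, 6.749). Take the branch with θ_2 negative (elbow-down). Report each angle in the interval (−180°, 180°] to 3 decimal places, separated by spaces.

59.994 -44.992

cos θ_2 = (122.9186−6²−6²)/(2·6·6) = 0.7072; θ_2 = -44.9922° (elbow-down)
β = atan2(6.7490,8.7960) = 37.4983°; ψ = atan2(-4.2421,10.2432) = -22.4961°
θ_1 = β − ψ = 59.9944°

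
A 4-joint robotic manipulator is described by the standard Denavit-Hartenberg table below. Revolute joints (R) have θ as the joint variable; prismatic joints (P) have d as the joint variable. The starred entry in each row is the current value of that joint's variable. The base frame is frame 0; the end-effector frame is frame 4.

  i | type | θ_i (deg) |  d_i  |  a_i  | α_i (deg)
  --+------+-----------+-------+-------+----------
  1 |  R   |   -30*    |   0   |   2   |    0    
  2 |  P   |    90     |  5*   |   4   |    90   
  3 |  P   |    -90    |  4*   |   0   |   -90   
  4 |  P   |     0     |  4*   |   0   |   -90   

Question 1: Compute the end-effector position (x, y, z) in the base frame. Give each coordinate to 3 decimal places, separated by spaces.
after link 1: o_1 = (1.7321, -1.0000, 0.0000)
after link 2: o_2 = (3.7321, 2.4641, 5.0000)
after link 3: o_3 = (7.1962, 0.4641, 5.0000)
after link 4: o_4 = (9.1962, 3.9282, 5.0000)

9.196 3.928 5.000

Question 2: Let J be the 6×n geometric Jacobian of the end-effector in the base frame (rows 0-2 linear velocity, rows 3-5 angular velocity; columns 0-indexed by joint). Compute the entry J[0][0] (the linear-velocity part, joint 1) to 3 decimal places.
-3.928

axis z_0 = ẑ; lever o_n−o_0 = (9.1962,3.9282,5.0000)
cross product → J_v[:, 0] = (-3.9282,9.1962,0.0000)
J_ω[:, 0] = z_0
entry J[0][0] = -3.9282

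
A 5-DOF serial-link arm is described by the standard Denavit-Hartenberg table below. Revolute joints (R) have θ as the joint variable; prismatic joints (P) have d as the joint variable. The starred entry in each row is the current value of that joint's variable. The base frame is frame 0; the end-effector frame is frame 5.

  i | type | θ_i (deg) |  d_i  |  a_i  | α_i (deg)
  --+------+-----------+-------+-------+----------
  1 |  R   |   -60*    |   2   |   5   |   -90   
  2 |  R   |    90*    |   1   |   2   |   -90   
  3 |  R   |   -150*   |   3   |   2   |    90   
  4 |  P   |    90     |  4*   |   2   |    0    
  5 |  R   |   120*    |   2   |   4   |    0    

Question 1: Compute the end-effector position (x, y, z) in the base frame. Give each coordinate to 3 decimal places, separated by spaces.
-3.268 -4.196 1.732

after link 1: o_1 = (2.5000, -4.3301, 2.0000)
after link 2: o_2 = (3.3660, -3.8301, 0.0000)
after link 3: o_3 = (2.7321, -0.7321, 1.7321)
after link 4: o_4 = (-1.2679, -0.7321, 3.7321)
after link 5: o_5 = (-3.2679, -4.1962, 1.7321)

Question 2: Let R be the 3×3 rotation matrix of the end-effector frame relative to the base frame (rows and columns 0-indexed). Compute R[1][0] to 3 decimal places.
End-effector x-axis (col 0 of R) = (-0.1250,-0.6495,-0.7500)
R[1][0] = -0.6495

-0.650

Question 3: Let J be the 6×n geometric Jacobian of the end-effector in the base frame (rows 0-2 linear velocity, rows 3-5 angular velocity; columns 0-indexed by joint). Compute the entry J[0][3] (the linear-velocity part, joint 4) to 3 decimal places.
prismatic axis z_3 = (-0.7500,-0.4330,0.5000)
J_v[:, 3] = z_3; J_ω[:, 3] = (0,0,0)
entry J[0][3] = -0.7500

-0.750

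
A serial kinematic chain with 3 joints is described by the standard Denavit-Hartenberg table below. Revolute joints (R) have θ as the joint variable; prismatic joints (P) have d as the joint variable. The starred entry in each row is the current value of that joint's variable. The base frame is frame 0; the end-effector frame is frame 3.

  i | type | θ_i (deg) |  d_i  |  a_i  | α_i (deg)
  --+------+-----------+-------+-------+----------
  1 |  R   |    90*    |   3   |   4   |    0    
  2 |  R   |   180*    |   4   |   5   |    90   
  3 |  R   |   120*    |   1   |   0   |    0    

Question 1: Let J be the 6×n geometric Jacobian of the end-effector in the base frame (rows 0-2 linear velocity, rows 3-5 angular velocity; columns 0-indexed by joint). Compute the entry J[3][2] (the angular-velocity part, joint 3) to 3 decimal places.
-1.000

axis z_2 = (-1.0000,0.0000,0.0000); lever o_n−o_2 = (-1.0000,0.0000,0.0000)
cross product → J_v[:, 2] = (-0.0000,-0.0000,-0.0000)
J_ω[:, 2] = z_2
entry J[3][2] = -1.0000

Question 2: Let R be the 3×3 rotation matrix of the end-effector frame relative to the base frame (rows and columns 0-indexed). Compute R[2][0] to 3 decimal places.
0.866

End-effector x-axis (col 0 of R) = (0.0000,0.5000,0.8660)
R[2][0] = 0.8660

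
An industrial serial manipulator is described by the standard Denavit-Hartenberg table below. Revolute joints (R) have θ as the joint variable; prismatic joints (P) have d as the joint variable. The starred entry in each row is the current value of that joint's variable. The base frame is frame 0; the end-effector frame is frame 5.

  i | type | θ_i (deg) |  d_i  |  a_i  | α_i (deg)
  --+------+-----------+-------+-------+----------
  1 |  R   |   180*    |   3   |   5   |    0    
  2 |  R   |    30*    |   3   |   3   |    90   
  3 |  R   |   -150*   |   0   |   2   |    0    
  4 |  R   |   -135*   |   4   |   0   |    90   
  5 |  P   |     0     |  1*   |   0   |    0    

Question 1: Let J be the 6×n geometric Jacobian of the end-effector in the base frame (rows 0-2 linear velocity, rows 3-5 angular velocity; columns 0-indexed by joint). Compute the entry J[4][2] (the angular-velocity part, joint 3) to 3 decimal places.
axis z_2 = (-0.5000,0.8660,0.0000); lever o_n−o_2 = (-1.3365,3.8472,-1.2588)
cross product → J_v[:, 2] = (-1.0902,-0.6294,-0.7661)
J_ω[:, 2] = z_2
entry J[4][2] = 0.8660

0.866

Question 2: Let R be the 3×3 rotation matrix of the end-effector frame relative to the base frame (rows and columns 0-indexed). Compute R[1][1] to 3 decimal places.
End-effector y-axis (col 1 of R) = (-0.5000,0.8660,0.0000)
R[1][1] = 0.8660

0.866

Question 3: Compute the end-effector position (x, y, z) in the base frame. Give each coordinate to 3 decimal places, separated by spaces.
-8.935 2.347 4.741

after link 1: o_1 = (-5.0000, 0.0000, 3.0000)
after link 2: o_2 = (-7.5981, -1.5000, 6.0000)
after link 3: o_3 = (-6.0981, -0.6340, 5.0000)
after link 4: o_4 = (-8.0981, 2.8301, 5.0000)
after link 5: o_5 = (-8.9346, 2.3472, 4.7412)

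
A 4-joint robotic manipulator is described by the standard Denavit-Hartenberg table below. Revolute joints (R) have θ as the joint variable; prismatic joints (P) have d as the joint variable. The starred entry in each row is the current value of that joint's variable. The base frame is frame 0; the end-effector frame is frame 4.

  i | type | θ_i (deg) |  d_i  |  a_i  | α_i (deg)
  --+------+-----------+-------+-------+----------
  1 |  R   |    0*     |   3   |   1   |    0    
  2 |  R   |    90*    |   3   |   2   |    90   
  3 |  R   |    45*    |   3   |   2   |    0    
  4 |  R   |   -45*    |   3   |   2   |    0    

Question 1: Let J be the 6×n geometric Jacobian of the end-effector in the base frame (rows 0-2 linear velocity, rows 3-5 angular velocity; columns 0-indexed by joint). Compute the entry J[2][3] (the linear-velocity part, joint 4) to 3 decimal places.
axis z_3 = (1.0000,-0.0000,0.0000); lever o_n−o_3 = (3.0000,2.0000,0.0000)
cross product → J_v[:, 3] = (-0.0000,0.0000,2.0000)
J_ω[:, 3] = z_3
entry J[2][3] = 2.0000

2.000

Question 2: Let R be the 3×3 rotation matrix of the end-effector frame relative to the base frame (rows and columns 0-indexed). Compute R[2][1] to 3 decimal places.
1.000

End-effector y-axis (col 1 of R) = (-0.0000,0.0000,1.0000)
R[2][1] = 1.0000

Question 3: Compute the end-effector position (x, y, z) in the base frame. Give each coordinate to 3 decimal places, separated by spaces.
7.000 5.414 7.414

after link 1: o_1 = (1.0000, 0.0000, 3.0000)
after link 2: o_2 = (1.0000, 2.0000, 6.0000)
after link 3: o_3 = (4.0000, 3.4142, 7.4142)
after link 4: o_4 = (7.0000, 5.4142, 7.4142)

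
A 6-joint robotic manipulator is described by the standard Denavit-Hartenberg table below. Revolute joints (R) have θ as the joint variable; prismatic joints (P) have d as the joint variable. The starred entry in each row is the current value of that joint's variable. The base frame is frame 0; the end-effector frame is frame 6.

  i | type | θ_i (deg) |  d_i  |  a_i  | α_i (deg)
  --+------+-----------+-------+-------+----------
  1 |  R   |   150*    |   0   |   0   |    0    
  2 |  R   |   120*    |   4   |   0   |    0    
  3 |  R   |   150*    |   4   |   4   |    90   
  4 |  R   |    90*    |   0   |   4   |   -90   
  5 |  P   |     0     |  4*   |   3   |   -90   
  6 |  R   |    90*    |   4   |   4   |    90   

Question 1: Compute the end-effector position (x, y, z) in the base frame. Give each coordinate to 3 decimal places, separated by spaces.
-1.464 5.464 15.000

after link 1: o_1 = (0.0000, 0.0000, 0.0000)
after link 2: o_2 = (0.0000, 0.0000, 4.0000)
after link 3: o_3 = (2.0000, 3.4641, 8.0000)
after link 4: o_4 = (2.0000, 3.4641, 12.0000)
after link 5: o_5 = (0.0000, 0.0000, 15.0000)
after link 6: o_6 = (-1.4641, 5.4641, 15.0000)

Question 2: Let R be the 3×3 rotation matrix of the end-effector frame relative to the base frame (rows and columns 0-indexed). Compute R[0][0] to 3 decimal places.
End-effector x-axis (col 0 of R) = (0.5000,0.8660,0.0000)
R[0][0] = 0.5000

0.500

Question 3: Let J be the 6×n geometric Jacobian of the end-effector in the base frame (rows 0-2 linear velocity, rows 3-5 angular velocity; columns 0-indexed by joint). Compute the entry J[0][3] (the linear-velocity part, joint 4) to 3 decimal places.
axis z_3 = (0.8660,-0.5000,0.0000); lever o_n−o_3 = (-3.4641,2.0000,7.0000)
cross product → J_v[:, 3] = (-3.5000,-6.0622,0.0000)
J_ω[:, 3] = z_3
entry J[0][3] = -3.5000

-3.500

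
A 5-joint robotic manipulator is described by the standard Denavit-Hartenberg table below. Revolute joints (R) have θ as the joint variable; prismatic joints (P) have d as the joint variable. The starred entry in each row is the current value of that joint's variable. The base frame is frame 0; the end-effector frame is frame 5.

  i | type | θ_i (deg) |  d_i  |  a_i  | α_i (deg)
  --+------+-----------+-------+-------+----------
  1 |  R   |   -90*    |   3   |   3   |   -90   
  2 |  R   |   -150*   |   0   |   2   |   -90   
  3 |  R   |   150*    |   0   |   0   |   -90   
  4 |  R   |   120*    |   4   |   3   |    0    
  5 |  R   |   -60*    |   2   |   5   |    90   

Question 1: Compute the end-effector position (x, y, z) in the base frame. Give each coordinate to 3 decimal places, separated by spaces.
after link 1: o_1 = (0.0000, -3.0000, 3.0000)
after link 2: o_2 = (0.0000, -1.2679, 4.0000)
after link 3: o_3 = (0.0000, -1.2679, 4.0000)
after link 4: o_4 = (4.2141, -0.5760, 1.3995)
after link 5: o_5 = (4.6962, -1.1519, -3.9330)

4.696 -1.152 -3.933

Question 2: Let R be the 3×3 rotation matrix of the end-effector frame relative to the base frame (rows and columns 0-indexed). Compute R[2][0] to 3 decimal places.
-0.967

End-effector x-axis (col 0 of R) = (-0.2500,0.0580,-0.9665)
R[2][0] = -0.9665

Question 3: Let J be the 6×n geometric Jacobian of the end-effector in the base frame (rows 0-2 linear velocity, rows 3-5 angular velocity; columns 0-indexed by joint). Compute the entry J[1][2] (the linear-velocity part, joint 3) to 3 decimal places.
4.067

axis z_2 = (0.0000,-0.5000,0.8660); lever o_n−o_2 = (4.6962,0.1160,-7.9330)
cross product → J_v[:, 2] = (3.8660,4.0670,2.3481)
J_ω[:, 2] = z_2
entry J[1][2] = 4.0670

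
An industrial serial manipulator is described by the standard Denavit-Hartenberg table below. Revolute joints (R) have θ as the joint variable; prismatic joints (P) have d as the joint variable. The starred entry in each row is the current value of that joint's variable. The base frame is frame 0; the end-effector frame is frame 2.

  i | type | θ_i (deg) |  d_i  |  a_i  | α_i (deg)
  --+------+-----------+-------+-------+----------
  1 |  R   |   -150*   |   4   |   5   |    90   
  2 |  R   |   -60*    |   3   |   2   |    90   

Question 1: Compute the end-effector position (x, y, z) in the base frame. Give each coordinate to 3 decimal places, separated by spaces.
-6.696 -0.402 2.268

after link 1: o_1 = (-4.3301, -2.5000, 4.0000)
after link 2: o_2 = (-6.6962, -0.4019, 2.2679)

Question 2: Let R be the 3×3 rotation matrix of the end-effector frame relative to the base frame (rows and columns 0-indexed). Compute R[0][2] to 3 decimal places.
End-effector z-axis (col 2 of R) = (0.7500,0.4330,-0.5000)
R[0][2] = 0.7500

0.750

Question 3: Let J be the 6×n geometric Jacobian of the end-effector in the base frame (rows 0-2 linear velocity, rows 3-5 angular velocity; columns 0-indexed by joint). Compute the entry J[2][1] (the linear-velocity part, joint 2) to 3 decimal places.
1.000

axis z_1 = (-0.5000,0.8660,0.0000); lever o_n−o_1 = (-2.3660,2.0981,-1.7321)
cross product → J_v[:, 1] = (-1.5000,-0.8660,1.0000)
J_ω[:, 1] = z_1
entry J[2][1] = 1.0000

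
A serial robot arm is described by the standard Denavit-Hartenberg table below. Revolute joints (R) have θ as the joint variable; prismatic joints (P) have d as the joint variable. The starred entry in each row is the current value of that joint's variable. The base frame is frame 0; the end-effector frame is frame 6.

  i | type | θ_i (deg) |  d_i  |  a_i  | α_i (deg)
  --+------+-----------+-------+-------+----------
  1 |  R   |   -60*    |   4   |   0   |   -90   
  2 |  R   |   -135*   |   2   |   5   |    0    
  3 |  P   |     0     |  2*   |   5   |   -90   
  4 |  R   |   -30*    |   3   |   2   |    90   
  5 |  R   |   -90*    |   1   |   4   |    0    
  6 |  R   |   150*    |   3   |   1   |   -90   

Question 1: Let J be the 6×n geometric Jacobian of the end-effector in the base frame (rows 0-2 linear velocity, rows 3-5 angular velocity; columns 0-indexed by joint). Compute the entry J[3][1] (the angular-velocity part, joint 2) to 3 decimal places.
axis z_1 = (0.8660,0.5000,0.0000); lever o_n−o_1 = (3.9054,10.6639,7.0931)
cross product → J_v[:, 1] = (3.5465,-6.1428,7.2825)
J_ω[:, 1] = z_1
entry J[3][1] = 0.8660

0.866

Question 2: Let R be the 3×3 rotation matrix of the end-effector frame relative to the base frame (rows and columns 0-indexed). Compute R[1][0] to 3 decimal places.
End-effector x-axis (col 0 of R) = (0.3696,-0.1402,0.9186)
R[1][0] = -0.1402

-0.140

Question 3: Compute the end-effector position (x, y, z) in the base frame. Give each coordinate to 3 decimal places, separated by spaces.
after link 1: o_1 = (0.0000, 0.0000, 4.0000)
after link 2: o_2 = (-0.0357, 4.0619, 7.5355)
after link 3: o_3 = (-0.0714, 8.1237, 11.0711)
after link 4: o_4 = (1.2429, 7.8473, 14.4171)
after link 5: o_5 = (0.7554, 10.4236, 11.2352)
after link 6: o_6 = (3.9054, 10.6639, 11.0931)

3.905 10.664 11.093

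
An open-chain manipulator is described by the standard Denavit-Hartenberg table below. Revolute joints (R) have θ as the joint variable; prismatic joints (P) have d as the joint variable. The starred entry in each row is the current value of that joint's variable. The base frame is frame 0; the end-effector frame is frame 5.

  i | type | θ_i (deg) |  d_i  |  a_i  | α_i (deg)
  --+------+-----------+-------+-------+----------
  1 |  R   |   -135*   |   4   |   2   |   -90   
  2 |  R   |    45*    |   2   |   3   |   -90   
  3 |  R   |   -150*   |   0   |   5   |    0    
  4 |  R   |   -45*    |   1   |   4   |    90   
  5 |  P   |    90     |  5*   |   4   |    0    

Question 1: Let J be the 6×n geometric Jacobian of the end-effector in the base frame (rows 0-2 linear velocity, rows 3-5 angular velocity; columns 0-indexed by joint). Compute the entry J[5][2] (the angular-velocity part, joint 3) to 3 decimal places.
axis z_2 = (0.5000,0.5000,-0.7071); lever o_n−o_2 = (3.5705,8.3292,1.3433)
cross product → J_v[:, 2] = (6.5613,-3.1964,2.3793)
J_ω[:, 2] = z_2
entry J[5][2] = -0.7071

-0.707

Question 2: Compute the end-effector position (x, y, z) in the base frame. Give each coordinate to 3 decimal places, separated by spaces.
2.071 4.001 3.222

after link 1: o_1 = (-1.4142, -1.4142, 4.0000)
after link 2: o_2 = (-1.5000, -4.3284, 1.8787)
after link 3: o_3 = (2.4328, -3.9311, 4.9405)
after link 4: o_4 = (4.1326, -0.7672, 6.9655)
after link 5: o_5 = (2.0705, 4.0008, 3.2220)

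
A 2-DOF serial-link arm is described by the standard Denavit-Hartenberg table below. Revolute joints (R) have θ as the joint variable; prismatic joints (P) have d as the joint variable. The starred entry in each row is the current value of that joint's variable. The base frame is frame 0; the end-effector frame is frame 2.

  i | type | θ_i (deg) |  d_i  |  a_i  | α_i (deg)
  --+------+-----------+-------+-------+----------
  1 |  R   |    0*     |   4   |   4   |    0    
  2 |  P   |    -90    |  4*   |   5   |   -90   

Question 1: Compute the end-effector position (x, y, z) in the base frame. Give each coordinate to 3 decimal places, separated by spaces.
after link 1: o_1 = (4.0000, 0.0000, 4.0000)
after link 2: o_2 = (4.0000, -5.0000, 8.0000)

4.000 -5.000 8.000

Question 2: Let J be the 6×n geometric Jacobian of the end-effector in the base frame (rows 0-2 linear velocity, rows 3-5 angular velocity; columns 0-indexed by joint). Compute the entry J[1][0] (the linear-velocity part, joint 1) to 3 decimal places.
axis z_0 = ẑ; lever o_n−o_0 = (4.0000,-5.0000,8.0000)
cross product → J_v[:, 0] = (5.0000,4.0000,-0.0000)
J_ω[:, 0] = z_0
entry J[1][0] = 4.0000

4.000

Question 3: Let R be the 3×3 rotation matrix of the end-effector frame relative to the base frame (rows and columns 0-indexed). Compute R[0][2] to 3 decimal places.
1.000

End-effector z-axis (col 2 of R) = (1.0000,0.0000,0.0000)
R[0][2] = 1.0000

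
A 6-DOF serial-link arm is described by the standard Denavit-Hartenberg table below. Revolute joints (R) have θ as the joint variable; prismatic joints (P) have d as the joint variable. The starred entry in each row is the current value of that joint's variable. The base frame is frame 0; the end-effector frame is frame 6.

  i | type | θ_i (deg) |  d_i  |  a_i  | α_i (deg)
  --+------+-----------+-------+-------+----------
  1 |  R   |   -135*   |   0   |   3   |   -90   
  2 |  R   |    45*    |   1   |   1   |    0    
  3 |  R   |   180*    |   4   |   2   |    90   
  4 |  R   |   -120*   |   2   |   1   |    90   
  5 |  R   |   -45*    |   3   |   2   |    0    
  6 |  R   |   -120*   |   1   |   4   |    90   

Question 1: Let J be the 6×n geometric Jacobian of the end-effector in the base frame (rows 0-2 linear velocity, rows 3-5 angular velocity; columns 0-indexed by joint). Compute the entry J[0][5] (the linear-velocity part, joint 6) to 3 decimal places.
-2.825

axis z_5 = (-0.0795,-0.7866,-0.6124); lever o_n−o_5 = (2.7349,-2.7043,1.4857)
cross product → J_v[:, 5] = (-2.8246,-1.5567,2.3660)
J_ω[:, 5] = z_5
entry J[0][5] = -2.8246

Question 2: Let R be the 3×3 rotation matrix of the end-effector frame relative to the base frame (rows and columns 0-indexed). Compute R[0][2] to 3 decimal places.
End-effector z-axis (col 2 of R) = (0.7062,0.3892,-0.5915)
R[0][2] = 0.7062

0.706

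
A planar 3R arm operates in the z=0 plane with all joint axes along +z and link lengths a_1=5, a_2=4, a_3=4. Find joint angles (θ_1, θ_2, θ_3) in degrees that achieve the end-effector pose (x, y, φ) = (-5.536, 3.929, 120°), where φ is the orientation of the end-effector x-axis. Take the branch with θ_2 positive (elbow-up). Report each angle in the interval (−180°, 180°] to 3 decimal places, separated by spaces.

120.027 134.993 -135.019

wrist centre = target − a_3·(cos φ, sin φ) = (-3.5360, 0.4649)
cos θ_2 = (12.7194−5²−4²)/(2·5·4) = -0.7070; θ_2 = 134.9925° (elbow-up)
β = atan2(0.4649,-3.5360) = 172.5100°; ψ = atan2(2.8288,2.1719) = 52.4830°
θ_1 = β − ψ = 120.0269°
θ_3 = φ − θ_1 − θ_2 = -135.0194° (wrapped to (-180°,180°])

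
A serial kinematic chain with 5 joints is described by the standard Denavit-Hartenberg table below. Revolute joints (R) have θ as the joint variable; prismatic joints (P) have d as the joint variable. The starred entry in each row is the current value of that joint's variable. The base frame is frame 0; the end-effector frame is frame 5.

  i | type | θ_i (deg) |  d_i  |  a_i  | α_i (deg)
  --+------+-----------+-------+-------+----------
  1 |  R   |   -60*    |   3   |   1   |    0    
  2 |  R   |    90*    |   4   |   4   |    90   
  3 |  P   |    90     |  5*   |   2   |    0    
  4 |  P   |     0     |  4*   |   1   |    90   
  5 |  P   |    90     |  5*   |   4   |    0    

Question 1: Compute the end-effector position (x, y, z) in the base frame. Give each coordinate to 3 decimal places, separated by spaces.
after link 1: o_1 = (0.5000, -0.8660, 3.0000)
after link 2: o_2 = (3.9641, 1.1340, 7.0000)
after link 3: o_3 = (6.4641, -3.1962, 9.0000)
after link 4: o_4 = (8.4641, -6.6603, 10.0000)
after link 5: o_5 = (14.7942, -7.6244, 10.0000)

14.794 -7.624 10.000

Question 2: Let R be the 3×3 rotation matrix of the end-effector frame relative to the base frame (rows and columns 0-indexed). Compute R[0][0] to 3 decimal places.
End-effector x-axis (col 0 of R) = (0.5000,-0.8660,0.0000)
R[0][0] = 0.5000

0.500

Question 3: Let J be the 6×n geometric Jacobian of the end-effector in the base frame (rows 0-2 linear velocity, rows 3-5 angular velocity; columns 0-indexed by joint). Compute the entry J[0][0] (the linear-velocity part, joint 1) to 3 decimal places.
7.624

axis z_0 = ẑ; lever o_n−o_0 = (14.7942,-7.6244,10.0000)
cross product → J_v[:, 0] = (7.6244,14.7942,-0.0000)
J_ω[:, 0] = z_0
entry J[0][0] = 7.6244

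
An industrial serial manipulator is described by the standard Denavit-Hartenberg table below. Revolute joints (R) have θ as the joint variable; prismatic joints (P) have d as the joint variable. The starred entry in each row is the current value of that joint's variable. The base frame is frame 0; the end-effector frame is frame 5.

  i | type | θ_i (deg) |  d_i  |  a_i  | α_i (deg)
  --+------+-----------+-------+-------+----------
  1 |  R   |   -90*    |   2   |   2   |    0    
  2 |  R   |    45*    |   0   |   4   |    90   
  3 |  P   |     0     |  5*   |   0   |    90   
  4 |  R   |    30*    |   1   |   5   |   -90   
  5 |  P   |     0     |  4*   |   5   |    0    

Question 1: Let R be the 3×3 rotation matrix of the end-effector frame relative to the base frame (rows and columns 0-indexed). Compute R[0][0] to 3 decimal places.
End-effector x-axis (col 0 of R) = (0.2588,-0.9659,0.0000)
R[0][0] = 0.2588

0.259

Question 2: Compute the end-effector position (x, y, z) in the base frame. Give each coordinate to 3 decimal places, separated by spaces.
-1.983 -19.058 1.000

after link 1: o_1 = (0.0000, -2.0000, 2.0000)
after link 2: o_2 = (2.8284, -4.8284, 2.0000)
after link 3: o_3 = (-0.7071, -8.3640, 2.0000)
after link 4: o_4 = (0.5870, -13.1936, 1.0000)
after link 5: o_5 = (-1.9826, -19.0585, 1.0000)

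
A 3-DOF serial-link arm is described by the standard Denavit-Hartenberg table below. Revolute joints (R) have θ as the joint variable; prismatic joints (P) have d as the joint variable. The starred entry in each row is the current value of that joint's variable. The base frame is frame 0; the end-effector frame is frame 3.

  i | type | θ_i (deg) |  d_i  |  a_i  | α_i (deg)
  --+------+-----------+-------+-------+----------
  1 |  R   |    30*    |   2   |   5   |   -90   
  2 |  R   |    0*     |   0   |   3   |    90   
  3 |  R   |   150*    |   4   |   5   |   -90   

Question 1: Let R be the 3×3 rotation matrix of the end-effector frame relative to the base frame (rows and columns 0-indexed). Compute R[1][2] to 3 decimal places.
-1.000

End-effector z-axis (col 2 of R) = (0.0000,-1.0000,0.0000)
R[1][2] = -1.0000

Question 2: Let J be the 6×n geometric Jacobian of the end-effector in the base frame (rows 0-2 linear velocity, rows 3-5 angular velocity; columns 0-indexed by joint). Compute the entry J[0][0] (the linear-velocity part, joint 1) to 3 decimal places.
axis z_0 = ẑ; lever o_n−o_0 = (1.9282,4.0000,6.0000)
cross product → J_v[:, 0] = (-4.0000,1.9282,0.0000)
J_ω[:, 0] = z_0
entry J[0][0] = -4.0000

-4.000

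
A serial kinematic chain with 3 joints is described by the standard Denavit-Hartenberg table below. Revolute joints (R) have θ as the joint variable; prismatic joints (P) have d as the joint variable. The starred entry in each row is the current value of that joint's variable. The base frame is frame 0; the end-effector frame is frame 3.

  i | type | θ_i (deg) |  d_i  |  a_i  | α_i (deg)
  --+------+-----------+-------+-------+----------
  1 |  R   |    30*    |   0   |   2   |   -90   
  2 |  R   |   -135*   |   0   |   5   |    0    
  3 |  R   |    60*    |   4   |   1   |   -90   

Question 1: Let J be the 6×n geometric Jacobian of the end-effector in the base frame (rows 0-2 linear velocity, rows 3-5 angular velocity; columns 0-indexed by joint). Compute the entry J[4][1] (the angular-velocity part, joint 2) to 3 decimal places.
0.866

axis z_1 = (-0.5000,0.8660,0.0000); lever o_n−o_1 = (-4.8377,1.8257,4.5015)
cross product → J_v[:, 1] = (3.8984,2.2507,3.2767)
J_ω[:, 1] = z_1
entry J[4][1] = 0.8660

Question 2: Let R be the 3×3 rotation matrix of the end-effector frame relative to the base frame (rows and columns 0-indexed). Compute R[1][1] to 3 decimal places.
-0.866

End-effector y-axis (col 1 of R) = (0.5000,-0.8660,-0.0000)
R[1][1] = -0.8660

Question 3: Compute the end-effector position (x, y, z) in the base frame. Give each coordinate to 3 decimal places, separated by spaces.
-3.106 2.826 4.501

after link 1: o_1 = (1.7321, 1.0000, 0.0000)
after link 2: o_2 = (-1.3298, -0.7678, 3.5355)
after link 3: o_3 = (-3.1057, 2.8257, 4.5015)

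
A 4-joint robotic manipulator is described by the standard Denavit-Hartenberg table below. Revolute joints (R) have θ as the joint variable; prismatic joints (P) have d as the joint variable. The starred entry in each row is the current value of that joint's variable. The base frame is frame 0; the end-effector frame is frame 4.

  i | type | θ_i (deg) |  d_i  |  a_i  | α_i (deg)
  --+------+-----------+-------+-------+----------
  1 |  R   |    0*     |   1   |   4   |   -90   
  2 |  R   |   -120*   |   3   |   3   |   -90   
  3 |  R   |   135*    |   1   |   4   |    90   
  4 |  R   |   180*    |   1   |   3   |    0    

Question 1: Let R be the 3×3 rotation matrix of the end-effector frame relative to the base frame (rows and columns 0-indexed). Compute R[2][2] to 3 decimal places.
End-effector z-axis (col 2 of R) = (-0.3536,-0.7071,0.6124)
R[2][2] = 0.6124

0.612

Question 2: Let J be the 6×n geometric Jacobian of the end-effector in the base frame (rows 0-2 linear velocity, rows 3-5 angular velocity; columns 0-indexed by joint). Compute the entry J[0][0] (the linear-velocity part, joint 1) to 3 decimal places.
axis z_0 = ẑ; lever o_n−o_0 = (3.3660,1.5858,4.0981)
cross product → J_v[:, 0] = (-1.5858,3.3660,0.0000)
J_ω[:, 0] = z_0
entry J[0][0] = -1.5858

-1.586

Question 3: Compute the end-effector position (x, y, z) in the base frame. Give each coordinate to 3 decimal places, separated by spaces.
3.366 1.586 4.098

after link 1: o_1 = (4.0000, 0.0000, 1.0000)
after link 2: o_2 = (2.5000, 3.0000, 3.5981)
after link 3: o_3 = (4.7802, 0.1716, 1.6486)
after link 4: o_4 = (3.3660, 1.5858, 4.0981)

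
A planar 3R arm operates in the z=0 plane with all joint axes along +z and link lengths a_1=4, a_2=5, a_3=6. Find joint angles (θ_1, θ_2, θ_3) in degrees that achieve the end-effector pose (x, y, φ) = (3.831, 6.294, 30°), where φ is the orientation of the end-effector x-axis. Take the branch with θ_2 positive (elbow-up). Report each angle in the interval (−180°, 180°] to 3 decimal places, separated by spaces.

29.992 135.003 -134.996

wrist centre = target − a_3·(cos φ, sin φ) = (-1.3652, 3.2940)
cos θ_2 = (12.7141−4²−5²)/(2·4·5) = -0.7071; θ_2 = 135.0033° (elbow-up)
β = atan2(3.2940,-1.3652) = 112.5109°; ψ = atan2(3.5353,0.4643) = 82.5187°
θ_1 = β − ψ = 29.9922°
θ_3 = φ − θ_1 − θ_2 = -134.9955° (wrapped to (-180°,180°])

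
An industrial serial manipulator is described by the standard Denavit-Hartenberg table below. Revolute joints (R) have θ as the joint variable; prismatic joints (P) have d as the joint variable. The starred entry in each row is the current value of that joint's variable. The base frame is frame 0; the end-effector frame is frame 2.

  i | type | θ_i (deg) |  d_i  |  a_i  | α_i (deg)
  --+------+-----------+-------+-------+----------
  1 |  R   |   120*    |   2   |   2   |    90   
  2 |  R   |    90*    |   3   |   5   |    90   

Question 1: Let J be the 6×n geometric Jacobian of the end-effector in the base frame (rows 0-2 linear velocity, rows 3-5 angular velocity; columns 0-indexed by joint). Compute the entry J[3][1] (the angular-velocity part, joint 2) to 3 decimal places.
axis z_1 = (0.8660,0.5000,0.0000); lever o_n−o_1 = (2.5981,1.5000,5.0000)
cross product → J_v[:, 1] = (2.5000,-4.3301,0.0000)
J_ω[:, 1] = z_1
entry J[3][1] = 0.8660

0.866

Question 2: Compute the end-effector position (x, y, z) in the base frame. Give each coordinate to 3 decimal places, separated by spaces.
1.598 3.232 7.000

after link 1: o_1 = (-1.0000, 1.7321, 2.0000)
after link 2: o_2 = (1.5981, 3.2321, 7.0000)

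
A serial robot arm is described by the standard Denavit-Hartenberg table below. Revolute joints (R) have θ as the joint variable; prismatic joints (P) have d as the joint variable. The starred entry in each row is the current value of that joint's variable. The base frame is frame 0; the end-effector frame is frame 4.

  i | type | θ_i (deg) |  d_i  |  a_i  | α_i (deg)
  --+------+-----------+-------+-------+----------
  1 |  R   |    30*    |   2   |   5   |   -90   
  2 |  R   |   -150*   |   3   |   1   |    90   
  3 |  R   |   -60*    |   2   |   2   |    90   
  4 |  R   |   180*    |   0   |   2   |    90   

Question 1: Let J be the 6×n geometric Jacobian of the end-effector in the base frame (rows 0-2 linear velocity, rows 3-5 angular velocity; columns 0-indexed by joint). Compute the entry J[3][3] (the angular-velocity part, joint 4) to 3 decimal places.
axis z_3 = (0.8995,-0.0580,-0.4330); lever o_n−o_3 = (-0.1160,1.9330,-0.5000)
cross product → J_v[:, 3] = (0.8660,0.5000,1.7321)
J_ω[:, 3] = z_3
entry J[3][3] = 0.8995

0.900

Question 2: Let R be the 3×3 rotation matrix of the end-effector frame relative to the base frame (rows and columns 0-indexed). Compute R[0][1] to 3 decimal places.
End-effector y-axis (col 1 of R) = (0.8995,-0.0580,-0.4330)
R[0][1] = 0.8995

0.900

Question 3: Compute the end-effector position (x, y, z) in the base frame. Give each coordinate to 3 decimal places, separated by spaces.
after link 1: o_1 = (4.3301, 2.5000, 2.0000)
after link 2: o_2 = (2.0801, 4.6651, 2.5000)
after link 3: o_3 = (1.3301, 2.2321, 1.2679)
after link 4: o_4 = (1.2141, 4.1651, 0.7679)

1.214 4.165 0.768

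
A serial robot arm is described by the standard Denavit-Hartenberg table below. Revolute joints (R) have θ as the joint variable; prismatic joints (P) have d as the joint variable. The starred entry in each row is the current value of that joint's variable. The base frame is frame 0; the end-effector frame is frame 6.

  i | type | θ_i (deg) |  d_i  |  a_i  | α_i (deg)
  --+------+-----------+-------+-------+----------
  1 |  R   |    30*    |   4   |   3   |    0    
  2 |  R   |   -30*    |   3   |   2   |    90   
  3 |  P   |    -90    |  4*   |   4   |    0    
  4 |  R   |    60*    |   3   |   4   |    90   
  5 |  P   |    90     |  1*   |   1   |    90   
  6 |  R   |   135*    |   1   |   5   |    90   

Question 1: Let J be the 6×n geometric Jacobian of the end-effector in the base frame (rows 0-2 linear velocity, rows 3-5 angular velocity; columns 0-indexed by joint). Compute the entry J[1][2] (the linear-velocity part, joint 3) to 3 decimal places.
prismatic axis z_2 = (0.0000,-1.0000,0.0000)
J_v[:, 2] = z_2; J_ω[:, 2] = (0,0,0)
entry J[1][2] = -1.0000

-1.000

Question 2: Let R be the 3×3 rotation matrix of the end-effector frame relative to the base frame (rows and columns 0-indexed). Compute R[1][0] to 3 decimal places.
0.707

End-effector x-axis (col 0 of R) = (-0.3536,0.7071,-0.6124)
R[1][0] = 0.7071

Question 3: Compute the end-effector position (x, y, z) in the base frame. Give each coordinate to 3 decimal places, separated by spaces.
after link 1: o_1 = (2.5981, 1.5000, 4.0000)
after link 2: o_2 = (4.5981, 1.5000, 7.0000)
after link 3: o_3 = (4.5981, -2.5000, 3.0000)
after link 4: o_4 = (8.0622, -5.5000, 1.0000)
after link 5: o_5 = (7.5622, -6.5000, 0.1340)
after link 6: o_6 = (6.6604, -2.9645, -3.4279)

6.660 -2.964 -3.428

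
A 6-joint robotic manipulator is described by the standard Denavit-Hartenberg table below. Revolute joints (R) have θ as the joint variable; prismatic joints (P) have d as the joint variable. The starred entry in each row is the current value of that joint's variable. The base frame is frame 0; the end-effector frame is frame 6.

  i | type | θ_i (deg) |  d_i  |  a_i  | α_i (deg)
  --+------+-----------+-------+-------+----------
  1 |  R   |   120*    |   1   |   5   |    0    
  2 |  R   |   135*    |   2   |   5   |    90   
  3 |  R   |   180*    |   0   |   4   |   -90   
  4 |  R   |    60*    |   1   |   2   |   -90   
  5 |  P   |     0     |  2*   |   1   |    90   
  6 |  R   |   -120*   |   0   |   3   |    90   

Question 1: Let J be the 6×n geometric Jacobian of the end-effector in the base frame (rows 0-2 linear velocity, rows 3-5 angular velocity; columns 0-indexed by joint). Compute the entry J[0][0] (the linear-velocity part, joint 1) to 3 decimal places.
-4.330

axis z_0 = ẑ; lever o_n−o_0 = (-1.4647,4.3301,2.0000)
cross product → J_v[:, 0] = (-4.3301,-1.4647,0.0000)
J_ω[:, 0] = z_0
entry J[0][0] = -4.3301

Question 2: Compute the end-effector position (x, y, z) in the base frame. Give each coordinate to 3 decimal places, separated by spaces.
-1.465 4.330 2.000

after link 1: o_1 = (-2.5000, 4.3301, 1.0000)
after link 2: o_2 = (-3.7941, -0.4995, 3.0000)
after link 3: o_3 = (-2.7588, 3.3642, 3.0000)
after link 4: o_4 = (-0.8270, 3.8818, 2.0000)
after link 5: o_5 = (0.6566, 2.2088, 2.0000)
after link 6: o_6 = (-1.4647, 4.3301, 2.0000)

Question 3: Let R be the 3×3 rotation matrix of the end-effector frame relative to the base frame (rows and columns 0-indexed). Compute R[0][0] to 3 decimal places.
-0.707

End-effector x-axis (col 0 of R) = (-0.7071,0.7071,0.0000)
R[0][0] = -0.7071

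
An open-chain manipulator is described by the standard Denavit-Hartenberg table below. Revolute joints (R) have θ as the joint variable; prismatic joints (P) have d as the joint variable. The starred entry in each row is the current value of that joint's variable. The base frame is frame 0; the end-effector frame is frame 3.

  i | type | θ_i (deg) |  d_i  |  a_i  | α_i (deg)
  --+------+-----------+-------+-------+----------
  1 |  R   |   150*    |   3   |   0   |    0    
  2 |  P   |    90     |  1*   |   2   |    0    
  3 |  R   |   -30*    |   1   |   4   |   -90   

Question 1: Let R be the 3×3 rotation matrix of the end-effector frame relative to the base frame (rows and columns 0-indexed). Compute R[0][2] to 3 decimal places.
0.500

End-effector z-axis (col 2 of R) = (0.5000,-0.8660,0.0000)
R[0][2] = 0.5000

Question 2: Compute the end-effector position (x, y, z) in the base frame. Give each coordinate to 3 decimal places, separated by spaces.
-4.464 -3.732 5.000

after link 1: o_1 = (0.0000, 0.0000, 3.0000)
after link 2: o_2 = (-1.0000, -1.7321, 4.0000)
after link 3: o_3 = (-4.4641, -3.7321, 5.0000)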